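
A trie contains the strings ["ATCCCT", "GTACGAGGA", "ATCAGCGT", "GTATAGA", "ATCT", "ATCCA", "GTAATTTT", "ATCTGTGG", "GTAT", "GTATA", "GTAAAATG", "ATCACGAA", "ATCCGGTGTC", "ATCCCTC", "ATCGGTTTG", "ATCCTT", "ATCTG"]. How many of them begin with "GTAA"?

Walk to "GTAA"; the words in its subtree are exactly those with that prefix.
Matches: "GTAAAATG", "GTAATTTT"
Count: 2

2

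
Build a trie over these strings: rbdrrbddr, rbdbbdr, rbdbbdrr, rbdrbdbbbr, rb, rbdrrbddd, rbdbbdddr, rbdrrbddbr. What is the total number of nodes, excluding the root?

Insert word by word; a character creates a node only if that edge doesn't already exist:
  "rbdrrbddr" → 9 new (r, b, d, r, r, b, d, d, r)
  "rbdbbdr" → prefix "rbd" already present; 4 new (b, b, d, r)
  "rbdbbdrr" → prefix "rbdbbdr" already present; 1 new (r)
  "rbdrbdbbbr" → prefix "rbdr" already present; 6 new (b, d, b, b, b, r)
  "rb" → prefix "rb" already present; 0 new (none)
  "rbdrrbddd" → prefix "rbdrrbdd" already present; 1 new (d)
  "rbdbbdddr" → prefix "rbdbbd" already present; 3 new (d, d, r)
  "rbdrrbddbr" → prefix "rbdrrbdd" already present; 2 new (b, r)
Total nodes = 9 + 4 + 1 + 6 + 0 + 1 + 3 + 2 = 26

26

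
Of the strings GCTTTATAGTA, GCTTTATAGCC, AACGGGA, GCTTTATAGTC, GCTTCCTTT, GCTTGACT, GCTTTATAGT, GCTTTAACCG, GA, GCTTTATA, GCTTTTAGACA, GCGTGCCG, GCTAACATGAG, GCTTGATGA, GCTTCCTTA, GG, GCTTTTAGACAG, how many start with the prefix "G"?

Filter for entries beginning with "G":
Words under "G": GA, GCGTGCCG, GCTAACATGAG, GCTTCCTTA, GCTTCCTTT, GCTTGACT, GCTTGATGA, GCTTTAACCG, GCTTTATA, GCTTTATAGCC, GCTTTATAGT, GCTTTATAGTA, GCTTTATAGTC, GCTTTTAGACA, GCTTTTAGACAG, GG
Count: 16

16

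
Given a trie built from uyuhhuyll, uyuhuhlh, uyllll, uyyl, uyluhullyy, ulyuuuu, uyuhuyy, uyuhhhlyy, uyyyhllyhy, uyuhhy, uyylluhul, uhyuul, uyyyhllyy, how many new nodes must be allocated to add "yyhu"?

4

Nothing in the trie begins with "y"; the whole of "yyhu" is new.
4 − 0 = 4 new nodes.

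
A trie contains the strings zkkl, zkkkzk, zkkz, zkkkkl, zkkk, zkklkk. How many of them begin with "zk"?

Walk to "zk"; the words in its subtree are exactly those with that prefix.
Matches: "zkkk", "zkkkkl", "zkkkzk", "zkkl", "zkklkk", "zkkz"
Count: 6

6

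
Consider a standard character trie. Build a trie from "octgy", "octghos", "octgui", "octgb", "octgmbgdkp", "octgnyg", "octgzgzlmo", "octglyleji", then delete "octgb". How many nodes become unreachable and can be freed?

1

After clearing the end-marker at "octgb", prune upward until reaching a node still needed by another word.
The suffix "b" (1 node) is used only by "octgb"; the node for "octg" still has the child "y", so pruning stops there.
Nodes removed: 1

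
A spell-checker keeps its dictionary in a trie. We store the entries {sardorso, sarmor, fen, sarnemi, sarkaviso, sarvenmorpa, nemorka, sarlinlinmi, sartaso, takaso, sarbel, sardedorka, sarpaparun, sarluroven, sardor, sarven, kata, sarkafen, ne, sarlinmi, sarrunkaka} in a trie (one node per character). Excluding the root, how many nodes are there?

95

For each word, the new-node count is its length minus the longest prefix already in the trie:
  "sardorso" → 8 new (s, a, r, d, o, r, s, o)
  "sarmor" → prefix "sar" already present; 3 new (m, o, r)
  "fen" → 3 new (f, e, n)
  "sarnemi" → prefix "sar" already present; 4 new (n, e, m, i)
  "sarkaviso" → prefix "sar" already present; 6 new (k, a, v, i, s, o)
  "sarvenmorpa" → prefix "sar" already present; 8 new (v, e, n, m, o, r, p, a)
  "nemorka" → 7 new (n, e, m, o, r, k, a)
  "sarlinlinmi" → prefix "sar" already present; 8 new (l, i, n, l, i, n, m, i)
  "sartaso" → prefix "sar" already present; 4 new (t, a, s, o)
  "takaso" → 6 new (t, a, k, a, s, o)
  "sarbel" → prefix "sar" already present; 3 new (b, e, l)
  "sardedorka" → prefix "sard" already present; 6 new (e, d, o, r, k, a)
  "sarpaparun" → prefix "sar" already present; 7 new (p, a, p, a, r, u, n)
  "sarluroven" → prefix "sarl" already present; 6 new (u, r, o, v, e, n)
  "sardor" → prefix "sardor" already present; 0 new (none)
  "sarven" → prefix "sarven" already present; 0 new (none)
  "kata" → 4 new (k, a, t, a)
  "sarkafen" → prefix "sarka" already present; 3 new (f, e, n)
  "ne" → prefix "ne" already present; 0 new (none)
  "sarlinmi" → prefix "sarlin" already present; 2 new (m, i)
  "sarrunkaka" → prefix "sar" already present; 7 new (r, u, n, k, a, k, a)
Total nodes = 8 + 3 + 3 + 4 + 6 + 8 + 7 + 8 + 4 + 6 + 3 + 6 + 7 + 6 + 0 + 0 + 4 + 3 + 0 + 2 + 7 = 95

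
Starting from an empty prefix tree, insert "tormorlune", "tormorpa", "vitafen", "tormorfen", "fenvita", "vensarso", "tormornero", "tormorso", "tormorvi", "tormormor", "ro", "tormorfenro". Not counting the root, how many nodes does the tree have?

51

For each word, the new-node count is its length minus the longest prefix already in the trie:
  "tormorlune" → 10 new (t, o, r, m, o, r, l, u, n, e)
  "tormorpa" → prefix "tormor" already present; 2 new (p, a)
  "vitafen" → 7 new (v, i, t, a, f, e, n)
  "tormorfen" → prefix "tormor" already present; 3 new (f, e, n)
  "fenvita" → 7 new (f, e, n, v, i, t, a)
  "vensarso" → prefix "v" already present; 7 new (e, n, s, a, r, s, o)
  "tormornero" → prefix "tormor" already present; 4 new (n, e, r, o)
  "tormorso" → prefix "tormor" already present; 2 new (s, o)
  "tormorvi" → prefix "tormor" already present; 2 new (v, i)
  "tormormor" → prefix "tormor" already present; 3 new (m, o, r)
  "ro" → 2 new (r, o)
  "tormorfenro" → prefix "tormorfen" already present; 2 new (r, o)
Total nodes = 10 + 2 + 7 + 3 + 7 + 7 + 4 + 2 + 2 + 3 + 2 + 2 = 51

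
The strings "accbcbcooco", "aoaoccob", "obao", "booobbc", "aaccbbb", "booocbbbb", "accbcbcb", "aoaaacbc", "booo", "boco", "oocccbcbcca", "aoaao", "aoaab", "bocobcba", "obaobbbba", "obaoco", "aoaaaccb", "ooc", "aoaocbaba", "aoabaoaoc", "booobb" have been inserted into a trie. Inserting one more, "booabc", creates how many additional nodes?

"boo" is already a path in the trie; the remaining "abc" must be added.
Each of the 3 remaining characters creates one node.

3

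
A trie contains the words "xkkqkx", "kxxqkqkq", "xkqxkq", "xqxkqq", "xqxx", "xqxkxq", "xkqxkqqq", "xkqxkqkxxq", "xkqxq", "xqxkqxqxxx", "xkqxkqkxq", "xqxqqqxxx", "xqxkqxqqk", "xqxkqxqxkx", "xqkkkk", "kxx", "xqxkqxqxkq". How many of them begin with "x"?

Traverse to the node for "x", then collect every word in that subtree.
Matches: "xkkqkx", "xkqxkq", "xkqxkqkxq", "xkqxkqkxxq", "xkqxkqqq", "xkqxq", "xqkkkk", "xqxkqq", "xqxkqxqqk", "xqxkqxqxkq", "xqxkqxqxkx", "xqxkqxqxxx", "xqxkxq", "xqxqqqxxx", "xqxx"
Count: 15

15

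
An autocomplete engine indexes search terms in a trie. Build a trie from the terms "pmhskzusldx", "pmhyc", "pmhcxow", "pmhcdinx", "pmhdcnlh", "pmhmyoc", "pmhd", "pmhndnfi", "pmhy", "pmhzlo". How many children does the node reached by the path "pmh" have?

Walk "pmh" from the root, arriving at one node.
Characters that immediately follow "pmh" among the stored strings: {c, d, m, n, s, y, z}.
That node has 7 child edges.

7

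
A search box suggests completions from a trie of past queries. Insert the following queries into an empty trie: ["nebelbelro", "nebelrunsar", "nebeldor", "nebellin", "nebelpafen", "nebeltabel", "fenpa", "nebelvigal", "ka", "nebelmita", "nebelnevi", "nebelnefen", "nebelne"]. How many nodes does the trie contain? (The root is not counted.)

For each word, the new-node count is its length minus the longest prefix already in the trie:
  "nebelbelro" → 10 new (n, e, b, e, l, b, e, l, r, o)
  "nebelrunsar" → prefix "nebel" already present; 6 new (r, u, n, s, a, r)
  "nebeldor" → prefix "nebel" already present; 3 new (d, o, r)
  "nebellin" → prefix "nebel" already present; 3 new (l, i, n)
  "nebelpafen" → prefix "nebel" already present; 5 new (p, a, f, e, n)
  "nebeltabel" → prefix "nebel" already present; 5 new (t, a, b, e, l)
  "fenpa" → 5 new (f, e, n, p, a)
  "nebelvigal" → prefix "nebel" already present; 5 new (v, i, g, a, l)
  "ka" → 2 new (k, a)
  "nebelmita" → prefix "nebel" already present; 4 new (m, i, t, a)
  "nebelnevi" → prefix "nebel" already present; 4 new (n, e, v, i)
  "nebelnefen" → prefix "nebelne" already present; 3 new (f, e, n)
  "nebelne" → prefix "nebelne" already present; 0 new (none)
Total nodes = 10 + 6 + 3 + 3 + 5 + 5 + 5 + 5 + 2 + 4 + 4 + 3 + 0 = 55

55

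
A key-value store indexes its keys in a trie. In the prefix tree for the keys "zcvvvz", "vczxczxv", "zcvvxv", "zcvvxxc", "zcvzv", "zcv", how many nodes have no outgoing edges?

5

Leaves are exactly the stored words that no other stored word extends.
Those words: "vczxczxv", "zcvvvz", "zcvvxv", "zcvvxxc", "zcvzv"
Leaf count: 5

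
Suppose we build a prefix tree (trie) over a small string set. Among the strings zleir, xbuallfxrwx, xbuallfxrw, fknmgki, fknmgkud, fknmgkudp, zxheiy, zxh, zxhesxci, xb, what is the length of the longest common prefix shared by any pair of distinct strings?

Equivalently: take the maximum, over all pairs, of their longest common prefix length.
"xbuallfxrw" and "xbuallfxrwx" agree on "xbuallfxrw" (10 characters) before diverging; nothing deeper is shared.
Longest shared-prefix length: 10

10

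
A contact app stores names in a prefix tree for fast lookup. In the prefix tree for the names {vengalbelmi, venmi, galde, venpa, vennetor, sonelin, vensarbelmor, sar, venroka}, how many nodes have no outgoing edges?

9

A leaf is a node with no children — equivalently, the end of a word that is not a proper prefix of any other stored word.
Those words: "galde", "sar", "sonelin", "vengalbelmi", "venmi", "vennetor", "venpa", "venroka", "vensarbelmor"
Leaf count: 9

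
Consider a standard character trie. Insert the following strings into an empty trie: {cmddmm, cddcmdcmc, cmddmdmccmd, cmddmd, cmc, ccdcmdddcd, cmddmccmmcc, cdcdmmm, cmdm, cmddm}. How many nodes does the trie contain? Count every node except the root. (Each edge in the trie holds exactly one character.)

Trace insertions, counting only characters that open a new branch:
  "cmddmm" → 6 new (c, m, d, d, m, m)
  "cddcmdcmc" → prefix "c" already present; 8 new (d, d, c, m, d, c, m, c)
  "cmddmdmccmd" → prefix "cmddm" already present; 6 new (d, m, c, c, m, d)
  "cmddmd" → prefix "cmddmd" already present; 0 new (none)
  "cmc" → prefix "cm" already present; 1 new (c)
  "ccdcmdddcd" → prefix "c" already present; 9 new (c, d, c, m, d, d, d, c, d)
  "cmddmccmmcc" → prefix "cmddm" already present; 6 new (c, c, m, m, c, c)
  "cdcdmmm" → prefix "cd" already present; 5 new (c, d, m, m, m)
  "cmdm" → prefix "cmd" already present; 1 new (m)
  "cmddm" → prefix "cmddm" already present; 0 new (none)
Total nodes = 6 + 8 + 6 + 0 + 1 + 9 + 6 + 5 + 1 + 0 = 42

42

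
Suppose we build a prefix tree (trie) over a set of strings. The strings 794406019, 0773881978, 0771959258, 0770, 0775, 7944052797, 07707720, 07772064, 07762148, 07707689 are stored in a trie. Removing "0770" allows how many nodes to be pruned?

After clearing the end-marker at "0770", prune upward until reaching a node still needed by another word.
Every node on "0770" is still needed (e.g. by "07707720"), so nothing is freed.
Nodes removed: 0

0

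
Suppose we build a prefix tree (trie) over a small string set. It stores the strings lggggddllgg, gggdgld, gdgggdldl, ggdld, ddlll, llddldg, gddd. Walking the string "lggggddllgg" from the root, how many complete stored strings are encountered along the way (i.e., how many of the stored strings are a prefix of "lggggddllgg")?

1

Walk "lggggddllgg" from the root; an end-of-word marker is hit whenever a stored word is a prefix of "lggggddllgg".
Prefixes of the query that are stored words: "lggggddllgg"
Count: 1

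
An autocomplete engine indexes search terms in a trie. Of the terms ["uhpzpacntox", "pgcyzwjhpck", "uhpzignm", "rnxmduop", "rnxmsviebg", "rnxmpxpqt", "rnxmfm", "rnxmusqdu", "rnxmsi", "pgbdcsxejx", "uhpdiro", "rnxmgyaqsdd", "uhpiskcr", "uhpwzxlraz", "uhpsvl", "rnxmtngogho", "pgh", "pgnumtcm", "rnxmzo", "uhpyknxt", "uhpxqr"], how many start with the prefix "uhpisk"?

Traverse to the node for "uhpisk", then collect every word in that subtree.
Words under "uhpisk": uhpiskcr
Count: 1

1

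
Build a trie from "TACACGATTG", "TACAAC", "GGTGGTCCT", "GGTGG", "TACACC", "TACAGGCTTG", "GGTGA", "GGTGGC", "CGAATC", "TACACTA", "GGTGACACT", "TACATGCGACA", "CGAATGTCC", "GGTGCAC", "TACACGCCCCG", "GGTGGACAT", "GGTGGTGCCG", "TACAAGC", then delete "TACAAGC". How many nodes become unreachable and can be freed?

2

After clearing the end-marker at "TACAAGC", prune upward until reaching a node still needed by another word.
The suffix "GC" (2 nodes) is used only by "TACAAGC"; the node for "TACAA" still has the child "C", so pruning stops there.
Nodes removed: 2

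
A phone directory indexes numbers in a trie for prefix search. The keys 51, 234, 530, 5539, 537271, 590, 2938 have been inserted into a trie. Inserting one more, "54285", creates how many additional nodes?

Walking "54285" from the root, the first 1 characters ("5") follow existing edges; "4" is the first miss.
So 5 − 1 = 4 new nodes.

4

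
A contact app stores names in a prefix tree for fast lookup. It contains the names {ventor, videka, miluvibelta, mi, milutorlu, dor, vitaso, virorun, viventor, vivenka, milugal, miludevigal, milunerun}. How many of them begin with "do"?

1

Traverse to the node for "do", then collect every word in that subtree.
Matches: "dor"
Count: 1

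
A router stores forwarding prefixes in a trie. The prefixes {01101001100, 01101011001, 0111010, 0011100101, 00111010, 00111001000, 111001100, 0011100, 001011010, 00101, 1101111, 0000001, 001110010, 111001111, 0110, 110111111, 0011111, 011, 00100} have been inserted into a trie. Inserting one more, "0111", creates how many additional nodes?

"0111" is already a full path in the trie; only an end-marker is added.
No new nodes are needed: 0.

0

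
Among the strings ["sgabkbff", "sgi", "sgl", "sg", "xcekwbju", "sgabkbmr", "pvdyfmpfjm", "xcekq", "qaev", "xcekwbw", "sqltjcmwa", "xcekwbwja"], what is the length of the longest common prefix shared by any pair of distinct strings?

7

Look for the deepest trie node that still has at least two words in its subtree.
e.g. "xcekwbw" and "xcekwbwja" share the prefix "xcekwbw" of length 7; no pair shares a longer one.
Longest shared-prefix length: 7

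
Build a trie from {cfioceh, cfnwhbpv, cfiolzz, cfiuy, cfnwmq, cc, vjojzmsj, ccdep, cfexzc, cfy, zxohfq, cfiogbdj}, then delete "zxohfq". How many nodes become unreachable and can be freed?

After clearing the end-marker at "zxohfq", prune upward until reaching a node still needed by another word.
No other word shares any prefix with "zxohfq", so all 6 of its nodes go.
Nodes removed: 6

6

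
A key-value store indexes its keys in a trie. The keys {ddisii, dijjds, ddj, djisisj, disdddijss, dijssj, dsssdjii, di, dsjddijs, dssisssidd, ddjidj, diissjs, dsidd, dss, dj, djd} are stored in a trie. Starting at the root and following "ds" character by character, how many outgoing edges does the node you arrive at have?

3

Follow the path "ds" to its node, then look at its outgoing edges.
Distinct next characters after "ds": i, j, s.
That node has 3 child edges.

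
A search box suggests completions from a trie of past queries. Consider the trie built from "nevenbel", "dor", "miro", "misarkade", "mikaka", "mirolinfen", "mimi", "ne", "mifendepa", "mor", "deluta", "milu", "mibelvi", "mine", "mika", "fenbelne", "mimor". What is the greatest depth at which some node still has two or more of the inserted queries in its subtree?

4

Look for the deepest trie node that still has at least two words in its subtree.
e.g. "mika" and "mikaka" share the prefix "mika" of length 4; no pair shares a longer one.
Longest shared-prefix length: 4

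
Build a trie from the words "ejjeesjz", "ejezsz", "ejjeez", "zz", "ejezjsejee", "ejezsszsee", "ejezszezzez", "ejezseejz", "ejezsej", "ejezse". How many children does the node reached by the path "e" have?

1

The children of the "e" node are the distinct next characters among strings starting with "e".
Distinct next characters after "e": j.
That node has 1 child edge.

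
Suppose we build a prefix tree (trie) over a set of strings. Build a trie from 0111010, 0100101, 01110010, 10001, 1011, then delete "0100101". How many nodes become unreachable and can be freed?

5

Walk "0100101" from the leaf back toward the root, removing each node that no remaining word uses.
The suffix "00101" (5 nodes) is used only by "0100101"; the node for "01" still has the child "1", so pruning stops there.
Nodes removed: 5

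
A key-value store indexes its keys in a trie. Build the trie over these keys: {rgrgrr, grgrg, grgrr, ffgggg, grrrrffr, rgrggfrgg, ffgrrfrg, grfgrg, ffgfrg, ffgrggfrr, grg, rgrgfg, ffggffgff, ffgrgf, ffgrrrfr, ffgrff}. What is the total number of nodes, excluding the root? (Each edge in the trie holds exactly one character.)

59

Insert word by word; a character creates a node only if that edge doesn't already exist:
  "rgrgrr" → 6 new (r, g, r, g, r, r)
  "grgrg" → 5 new (g, r, g, r, g)
  "grgrr" → prefix "grgr" already present; 1 new (r)
  "ffgggg" → 6 new (f, f, g, g, g, g)
  "grrrrffr" → prefix "gr" already present; 6 new (r, r, r, f, f, r)
  "rgrggfrgg" → prefix "rgrg" already present; 5 new (g, f, r, g, g)
  "ffgrrfrg" → prefix "ffg" already present; 5 new (r, r, f, r, g)
  "grfgrg" → prefix "gr" already present; 4 new (f, g, r, g)
  "ffgfrg" → prefix "ffg" already present; 3 new (f, r, g)
  "ffgrggfrr" → prefix "ffgr" already present; 5 new (g, g, f, r, r)
  "grg" → prefix "grg" already present; 0 new (none)
  "rgrgfg" → prefix "rgrg" already present; 2 new (f, g)
  "ffggffgff" → prefix "ffgg" already present; 5 new (f, f, g, f, f)
  "ffgrgf" → prefix "ffgrg" already present; 1 new (f)
  "ffgrrrfr" → prefix "ffgrr" already present; 3 new (r, f, r)
  "ffgrff" → prefix "ffgr" already present; 2 new (f, f)
Total nodes = 6 + 5 + 1 + 6 + 6 + 5 + 5 + 4 + 3 + 5 + 0 + 2 + 5 + 1 + 3 + 2 = 59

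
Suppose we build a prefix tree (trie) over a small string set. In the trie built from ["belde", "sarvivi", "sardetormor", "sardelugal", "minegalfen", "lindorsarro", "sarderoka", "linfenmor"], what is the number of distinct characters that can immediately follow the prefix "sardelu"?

1

Walk "sardelu" from the root, arriving at one node.
Characters that immediately follow "sardelu" among the stored strings: {g}.
That node has 1 child edge.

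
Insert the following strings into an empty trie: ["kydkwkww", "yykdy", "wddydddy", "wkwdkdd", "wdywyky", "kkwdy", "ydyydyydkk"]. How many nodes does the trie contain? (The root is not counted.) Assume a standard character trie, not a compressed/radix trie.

45

Trace insertions, counting only characters that open a new branch:
  "kydkwkww" → 8 new (k, y, d, k, w, k, w, w)
  "yykdy" → 5 new (y, y, k, d, y)
  "wddydddy" → 8 new (w, d, d, y, d, d, d, y)
  "wkwdkdd" → prefix "w" already present; 6 new (k, w, d, k, d, d)
  "wdywyky" → prefix "wd" already present; 5 new (y, w, y, k, y)
  "kkwdy" → prefix "k" already present; 4 new (k, w, d, y)
  "ydyydyydkk" → prefix "y" already present; 9 new (d, y, y, d, y, y, d, k, k)
Total nodes = 8 + 5 + 8 + 6 + 5 + 4 + 9 = 45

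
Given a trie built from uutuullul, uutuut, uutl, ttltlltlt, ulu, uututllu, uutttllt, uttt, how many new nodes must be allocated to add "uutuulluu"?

1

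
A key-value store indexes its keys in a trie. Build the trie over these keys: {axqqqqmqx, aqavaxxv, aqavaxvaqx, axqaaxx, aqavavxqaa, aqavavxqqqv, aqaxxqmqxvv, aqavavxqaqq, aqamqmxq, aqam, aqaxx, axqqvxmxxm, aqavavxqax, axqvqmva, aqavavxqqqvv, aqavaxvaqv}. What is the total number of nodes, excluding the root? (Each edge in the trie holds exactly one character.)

61

Insert word by word; a character creates a node only if that edge doesn't already exist:
  "axqqqqmqx" → 9 new (a, x, q, q, q, q, m, q, x)
  "aqavaxxv" → prefix "a" already present; 7 new (q, a, v, a, x, x, v)
  "aqavaxvaqx" → prefix "aqavax" already present; 4 new (v, a, q, x)
  "axqaaxx" → prefix "axq" already present; 4 new (a, a, x, x)
  "aqavavxqaa" → prefix "aqava" already present; 5 new (v, x, q, a, a)
  "aqavavxqqqv" → prefix "aqavavxq" already present; 3 new (q, q, v)
  "aqaxxqmqxvv" → prefix "aqa" already present; 8 new (x, x, q, m, q, x, v, v)
  "aqavavxqaqq" → prefix "aqavavxqa" already present; 2 new (q, q)
  "aqamqmxq" → prefix "aqa" already present; 5 new (m, q, m, x, q)
  "aqam" → prefix "aqam" already present; 0 new (none)
  "aqaxx" → prefix "aqaxx" already present; 0 new (none)
  "axqqvxmxxm" → prefix "axqq" already present; 6 new (v, x, m, x, x, m)
  "aqavavxqax" → prefix "aqavavxqa" already present; 1 new (x)
  "axqvqmva" → prefix "axq" already present; 5 new (v, q, m, v, a)
  "aqavavxqqqvv" → prefix "aqavavxqqqv" already present; 1 new (v)
  "aqavaxvaqv" → prefix "aqavaxvaq" already present; 1 new (v)
Total nodes = 9 + 7 + 4 + 4 + 5 + 3 + 8 + 2 + 5 + 0 + 0 + 6 + 1 + 5 + 1 + 1 = 61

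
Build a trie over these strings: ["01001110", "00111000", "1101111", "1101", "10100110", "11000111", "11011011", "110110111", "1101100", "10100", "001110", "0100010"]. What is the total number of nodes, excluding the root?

Trace insertions, counting only characters that open a new branch:
  "01001110" → 8 new (0, 1, 0, 0, 1, 1, 1, 0)
  "00111000" → prefix "0" already present; 7 new (0, 1, 1, 1, 0, 0, 0)
  "1101111" → 7 new (1, 1, 0, 1, 1, 1, 1)
  "1101" → prefix "1101" already present; 0 new (none)
  "10100110" → prefix "1" already present; 7 new (0, 1, 0, 0, 1, 1, 0)
  "11000111" → prefix "110" already present; 5 new (0, 0, 1, 1, 1)
  "11011011" → prefix "11011" already present; 3 new (0, 1, 1)
  "110110111" → prefix "11011011" already present; 1 new (1)
  "1101100" → prefix "110110" already present; 1 new (0)
  "10100" → prefix "10100" already present; 0 new (none)
  "001110" → prefix "001110" already present; 0 new (none)
  "0100010" → prefix "0100" already present; 3 new (0, 1, 0)
Total nodes = 8 + 7 + 7 + 0 + 7 + 5 + 3 + 1 + 1 + 0 + 0 + 3 = 42

42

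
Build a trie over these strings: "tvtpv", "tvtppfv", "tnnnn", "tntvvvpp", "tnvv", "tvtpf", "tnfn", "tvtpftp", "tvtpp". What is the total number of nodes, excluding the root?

25

For each word, the new-node count is its length minus the longest prefix already in the trie:
  "tvtpv" → 5 new (t, v, t, p, v)
  "tvtppfv" → prefix "tvtp" already present; 3 new (p, f, v)
  "tnnnn" → prefix "t" already present; 4 new (n, n, n, n)
  "tntvvvpp" → prefix "tn" already present; 6 new (t, v, v, v, p, p)
  "tnvv" → prefix "tn" already present; 2 new (v, v)
  "tvtpf" → prefix "tvtp" already present; 1 new (f)
  "tnfn" → prefix "tn" already present; 2 new (f, n)
  "tvtpftp" → prefix "tvtpf" already present; 2 new (t, p)
  "tvtpp" → prefix "tvtpp" already present; 0 new (none)
Total nodes = 5 + 3 + 4 + 6 + 2 + 1 + 2 + 2 + 0 = 25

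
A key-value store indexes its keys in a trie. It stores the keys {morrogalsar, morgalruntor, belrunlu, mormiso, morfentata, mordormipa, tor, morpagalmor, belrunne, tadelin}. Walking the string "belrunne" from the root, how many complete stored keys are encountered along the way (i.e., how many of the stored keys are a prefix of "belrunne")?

1

Walk "belrunne" from the root; an end-of-word marker is hit whenever a stored word is a prefix of "belrunne".
Prefixes of the query that are stored words: "belrunne"
Count: 1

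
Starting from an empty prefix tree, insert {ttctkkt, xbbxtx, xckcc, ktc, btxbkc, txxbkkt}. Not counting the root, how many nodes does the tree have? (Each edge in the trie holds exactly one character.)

For each word, the new-node count is its length minus the longest prefix already in the trie:
  "ttctkkt" → 7 new (t, t, c, t, k, k, t)
  "xbbxtx" → 6 new (x, b, b, x, t, x)
  "xckcc" → prefix "x" already present; 4 new (c, k, c, c)
  "ktc" → 3 new (k, t, c)
  "btxbkc" → 6 new (b, t, x, b, k, c)
  "txxbkkt" → prefix "t" already present; 6 new (x, x, b, k, k, t)
Total nodes = 7 + 6 + 4 + 3 + 6 + 6 = 32

32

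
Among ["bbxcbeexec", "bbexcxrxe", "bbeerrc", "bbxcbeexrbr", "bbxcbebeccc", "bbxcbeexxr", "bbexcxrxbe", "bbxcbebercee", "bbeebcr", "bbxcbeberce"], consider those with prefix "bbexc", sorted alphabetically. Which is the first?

DFS of the "bbexc" subtree visits, in order: "bbexcxrxbe", "bbexcxrxe"
The 1st is bbexcxrxbe.

bbexcxrxbe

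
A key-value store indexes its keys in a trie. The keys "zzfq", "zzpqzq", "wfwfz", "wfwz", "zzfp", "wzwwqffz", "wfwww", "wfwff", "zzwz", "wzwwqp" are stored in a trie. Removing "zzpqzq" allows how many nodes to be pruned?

4

Walk "zzpqzq" from the leaf back toward the root, removing each node that no remaining word uses.
The suffix "pqzq" (4 nodes) is used only by "zzpqzq"; the node for "zz" still has the child "f", so pruning stops there.
Nodes removed: 4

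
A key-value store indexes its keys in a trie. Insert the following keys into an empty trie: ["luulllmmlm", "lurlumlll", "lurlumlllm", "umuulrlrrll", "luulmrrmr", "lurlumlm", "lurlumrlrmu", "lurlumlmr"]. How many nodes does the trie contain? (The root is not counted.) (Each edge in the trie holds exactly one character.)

Count nodes per top-level branch (shared prefixes stored once):
  'l'-branch (lurlumlll, lurlumlllm, lurlumlm, lurlumlmr, lurlumrlrmu, luulllmmlm, luulmrrmr): 30 nodes
  'u'-branch (umuulrlrrll): 11 nodes
Sum: 41

41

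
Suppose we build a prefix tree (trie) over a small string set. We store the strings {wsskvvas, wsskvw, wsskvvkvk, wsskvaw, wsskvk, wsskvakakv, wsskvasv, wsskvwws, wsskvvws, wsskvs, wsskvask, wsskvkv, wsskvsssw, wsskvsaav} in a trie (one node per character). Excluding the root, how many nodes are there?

34

For each word, the new-node count is its length minus the longest prefix already in the trie:
  "wsskvvas" → 8 new (w, s, s, k, v, v, a, s)
  "wsskvw" → prefix "wsskv" already present; 1 new (w)
  "wsskvvkvk" → prefix "wsskvv" already present; 3 new (k, v, k)
  "wsskvaw" → prefix "wsskv" already present; 2 new (a, w)
  "wsskvk" → prefix "wsskv" already present; 1 new (k)
  "wsskvakakv" → prefix "wsskva" already present; 4 new (k, a, k, v)
  "wsskvasv" → prefix "wsskva" already present; 2 new (s, v)
  "wsskvwws" → prefix "wsskvw" already present; 2 new (w, s)
  "wsskvvws" → prefix "wsskvv" already present; 2 new (w, s)
  "wsskvs" → prefix "wsskv" already present; 1 new (s)
  "wsskvask" → prefix "wsskvas" already present; 1 new (k)
  "wsskvkv" → prefix "wsskvk" already present; 1 new (v)
  "wsskvsssw" → prefix "wsskvs" already present; 3 new (s, s, w)
  "wsskvsaav" → prefix "wsskvs" already present; 3 new (a, a, v)
Total nodes = 8 + 1 + 3 + 2 + 1 + 4 + 2 + 2 + 2 + 1 + 1 + 1 + 3 + 3 = 34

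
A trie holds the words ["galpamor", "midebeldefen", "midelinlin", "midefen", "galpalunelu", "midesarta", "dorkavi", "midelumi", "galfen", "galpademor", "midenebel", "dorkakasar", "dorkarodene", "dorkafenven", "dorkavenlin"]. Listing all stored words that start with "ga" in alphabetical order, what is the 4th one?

galpamor

Words with prefix "ga", in lexicographic order: "galfen", "galpademor", "galpalunelu", "galpamor"
Position 4: galpamor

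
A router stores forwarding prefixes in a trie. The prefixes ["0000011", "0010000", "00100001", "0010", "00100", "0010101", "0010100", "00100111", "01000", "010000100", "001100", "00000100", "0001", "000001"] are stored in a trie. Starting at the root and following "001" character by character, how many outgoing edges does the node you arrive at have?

2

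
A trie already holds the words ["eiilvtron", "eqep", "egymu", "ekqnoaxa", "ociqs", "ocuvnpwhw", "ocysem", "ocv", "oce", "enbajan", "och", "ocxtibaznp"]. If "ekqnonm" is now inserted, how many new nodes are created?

Walking "ekqnonm" from the root, the first 5 characters ("ekqno") follow existing edges; "n" is the first miss.
So 7 − 5 = 2 new nodes.

2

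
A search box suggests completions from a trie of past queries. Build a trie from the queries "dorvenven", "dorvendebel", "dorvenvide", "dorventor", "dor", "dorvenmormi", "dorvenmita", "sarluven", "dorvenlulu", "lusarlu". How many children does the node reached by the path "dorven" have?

5

Walk "dorven" from the root, arriving at one node.
Distinct next characters after "dorven": d, l, m, t, v.
That node has 5 child edges.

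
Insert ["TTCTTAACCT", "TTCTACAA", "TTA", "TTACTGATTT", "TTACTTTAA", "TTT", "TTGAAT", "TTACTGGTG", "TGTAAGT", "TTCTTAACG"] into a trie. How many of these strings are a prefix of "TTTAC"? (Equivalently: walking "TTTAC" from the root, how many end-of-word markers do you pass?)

Walk "TTTAC" from the root; an end-of-word marker is hit whenever a stored word is a prefix of "TTTAC".
Prefixes of the query that are stored words: "TTT"
Count: 1

1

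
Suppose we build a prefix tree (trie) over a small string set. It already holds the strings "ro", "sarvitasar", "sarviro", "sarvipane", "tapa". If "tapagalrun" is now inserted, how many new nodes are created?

Walking "tapagalrun" from the root, the first 4 characters ("tapa") follow existing edges; "g" is the first miss.
New nodes needed: |"tapagalrun"| − 4 = 10 − 4 = 6.

6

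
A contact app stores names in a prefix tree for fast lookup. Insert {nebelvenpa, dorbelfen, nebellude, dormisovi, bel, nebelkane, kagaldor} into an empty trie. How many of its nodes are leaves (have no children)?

7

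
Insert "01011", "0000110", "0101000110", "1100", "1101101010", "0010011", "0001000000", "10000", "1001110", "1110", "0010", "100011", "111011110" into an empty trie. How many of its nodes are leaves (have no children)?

11

Leaves are exactly the stored words that no other stored word extends.
Those words: "0000110", "0001000000", "0010011", "0101000110", "01011", "10000", "100011", "1001110", "1100", "1101101010", "111011110"
Leaf count: 11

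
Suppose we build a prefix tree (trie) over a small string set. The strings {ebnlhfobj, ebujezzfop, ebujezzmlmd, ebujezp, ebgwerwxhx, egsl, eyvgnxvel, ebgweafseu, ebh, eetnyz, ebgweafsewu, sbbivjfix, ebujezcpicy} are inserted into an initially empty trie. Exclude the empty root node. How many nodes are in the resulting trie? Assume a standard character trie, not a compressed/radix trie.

Count nodes per top-level branch (shared prefixes stored once):
  'e'-branch (ebgweafseu, ebgweafsewu, ebgwerwxhx, ebh, ebnlhfobj, ebujezcpicy, ebujezp, ebujezzfop, ebujezzmlmd, eetnyz, egsl, eyvgnxvel): 59 nodes
  's'-branch (sbbivjfix): 9 nodes
Sum: 68

68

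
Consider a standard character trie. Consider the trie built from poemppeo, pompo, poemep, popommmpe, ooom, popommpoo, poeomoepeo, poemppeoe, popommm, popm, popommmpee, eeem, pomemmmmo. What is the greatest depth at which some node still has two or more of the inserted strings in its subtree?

9

Equivalently: take the maximum, over all pairs, of their longest common prefix length.
"popommmpe" and "popommmpee" agree on "popommmpe" (9 characters) before diverging; nothing deeper is shared.
Longest shared-prefix length: 9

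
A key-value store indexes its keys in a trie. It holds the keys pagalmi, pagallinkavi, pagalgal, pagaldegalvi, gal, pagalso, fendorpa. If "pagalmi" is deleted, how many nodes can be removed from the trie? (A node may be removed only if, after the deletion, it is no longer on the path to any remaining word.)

2

Walk "pagalmi" from the leaf back toward the root, removing each node that no remaining word uses.
The suffix "mi" (2 nodes) is used only by "pagalmi"; the node for "pagal" still has the child "l", so pruning stops there.
Nodes removed: 2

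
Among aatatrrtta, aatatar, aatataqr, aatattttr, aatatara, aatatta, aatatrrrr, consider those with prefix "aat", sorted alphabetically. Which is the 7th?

DFS of the "aat" subtree visits, in order: "aatataqr", "aatatar", "aatatara", "aatatrrrr", "aatatrrtta", "aatatta", "aatattttr"
Position 7: aatattttr

aatattttr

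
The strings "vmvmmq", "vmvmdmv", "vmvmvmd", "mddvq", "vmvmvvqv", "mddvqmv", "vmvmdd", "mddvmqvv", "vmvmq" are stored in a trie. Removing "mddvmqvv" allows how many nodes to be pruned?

4

After clearing the end-marker at "mddvmqvv", prune upward until reaching a node still needed by another word.
The suffix "mqvv" (4 nodes) is used only by "mddvmqvv"; the node for "mddv" still has the child "q", so pruning stops there.
Nodes removed: 4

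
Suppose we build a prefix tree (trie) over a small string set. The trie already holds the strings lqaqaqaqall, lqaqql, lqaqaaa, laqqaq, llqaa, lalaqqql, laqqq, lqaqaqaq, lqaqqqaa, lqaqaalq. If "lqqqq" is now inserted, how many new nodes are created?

The longest prefix of "lqqqq" already in the trie is "lq" (length 2).
New nodes needed: |"lqqqq"| − 2 = 5 − 2 = 3.

3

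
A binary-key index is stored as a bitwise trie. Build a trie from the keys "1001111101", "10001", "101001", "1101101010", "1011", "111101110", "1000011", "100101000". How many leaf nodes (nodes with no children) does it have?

Leaves are exactly the stored words that no other stored word extends.
Those words: "1000011", "10001", "100101000", "1001111101", "101001", "1011", "1101101010", "111101110"
Leaf count: 8

8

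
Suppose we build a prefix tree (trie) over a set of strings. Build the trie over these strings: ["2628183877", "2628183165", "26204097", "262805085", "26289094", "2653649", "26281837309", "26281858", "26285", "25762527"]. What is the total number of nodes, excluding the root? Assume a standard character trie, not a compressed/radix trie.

Count nodes per top-level branch (shared prefixes stored once):
  '2'-branch (25762527, 26204097, 262805085, 2628183165, 26281837309, 2628183877, 26281858, 26285, 26289094, 2653649): 46 nodes
Sum: 46

46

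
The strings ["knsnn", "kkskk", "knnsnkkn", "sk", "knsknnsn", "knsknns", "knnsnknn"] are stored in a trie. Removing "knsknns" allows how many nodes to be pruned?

After clearing the end-marker at "knsknns", prune upward until reaching a node still needed by another word.
Every node on "knsknns" is still needed (e.g. by "knsknnsn"), so nothing is freed.
Nodes removed: 0

0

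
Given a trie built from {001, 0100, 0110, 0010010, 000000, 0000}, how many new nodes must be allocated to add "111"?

3

"111" shares no prefix with any stored word, so all 3 characters open new nodes.
3 − 0 = 3 new nodes.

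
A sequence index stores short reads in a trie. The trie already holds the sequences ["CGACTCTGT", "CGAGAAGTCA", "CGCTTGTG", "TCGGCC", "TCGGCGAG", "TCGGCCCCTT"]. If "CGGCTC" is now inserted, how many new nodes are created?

"CG" is already a path in the trie; the remaining "GCTC" must be added.
So 6 − 2 = 4 new nodes.

4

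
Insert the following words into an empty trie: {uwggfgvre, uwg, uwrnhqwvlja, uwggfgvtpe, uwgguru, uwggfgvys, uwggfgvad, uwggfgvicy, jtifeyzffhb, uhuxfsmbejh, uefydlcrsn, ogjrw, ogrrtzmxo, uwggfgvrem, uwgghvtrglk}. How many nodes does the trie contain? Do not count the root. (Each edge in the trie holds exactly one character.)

81

Trace insertions, counting only characters that open a new branch:
  "uwggfgvre" → 9 new (u, w, g, g, f, g, v, r, e)
  "uwg" → prefix "uwg" already present; 0 new (none)
  "uwrnhqwvlja" → prefix "uw" already present; 9 new (r, n, h, q, w, v, l, j, a)
  "uwggfgvtpe" → prefix "uwggfgv" already present; 3 new (t, p, e)
  "uwgguru" → prefix "uwgg" already present; 3 new (u, r, u)
  "uwggfgvys" → prefix "uwggfgv" already present; 2 new (y, s)
  "uwggfgvad" → prefix "uwggfgv" already present; 2 new (a, d)
  "uwggfgvicy" → prefix "uwggfgv" already present; 3 new (i, c, y)
  "jtifeyzffhb" → 11 new (j, t, i, f, e, y, z, f, f, h, b)
  "uhuxfsmbejh" → prefix "u" already present; 10 new (h, u, x, f, s, m, b, e, j, h)
  "uefydlcrsn" → prefix "u" already present; 9 new (e, f, y, d, l, c, r, s, n)
  "ogjrw" → 5 new (o, g, j, r, w)
  "ogrrtzmxo" → prefix "og" already present; 7 new (r, r, t, z, m, x, o)
  "uwggfgvrem" → prefix "uwggfgvre" already present; 1 new (m)
  "uwgghvtrglk" → prefix "uwgg" already present; 7 new (h, v, t, r, g, l, k)
Total nodes = 9 + 0 + 9 + 3 + 3 + 2 + 2 + 3 + 11 + 10 + 9 + 5 + 7 + 1 + 7 = 81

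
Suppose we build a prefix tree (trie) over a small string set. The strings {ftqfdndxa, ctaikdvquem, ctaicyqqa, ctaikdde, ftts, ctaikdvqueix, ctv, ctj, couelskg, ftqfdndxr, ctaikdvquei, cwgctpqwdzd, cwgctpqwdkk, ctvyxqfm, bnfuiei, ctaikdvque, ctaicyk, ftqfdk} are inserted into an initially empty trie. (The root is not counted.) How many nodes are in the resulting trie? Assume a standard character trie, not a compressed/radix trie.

67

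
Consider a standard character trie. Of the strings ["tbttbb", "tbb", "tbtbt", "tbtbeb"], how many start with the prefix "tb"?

4

Walk to "tb"; the words in its subtree are exactly those with that prefix.
Matches: "tbb", "tbtbeb", "tbtbt", "tbttbb"
Count: 4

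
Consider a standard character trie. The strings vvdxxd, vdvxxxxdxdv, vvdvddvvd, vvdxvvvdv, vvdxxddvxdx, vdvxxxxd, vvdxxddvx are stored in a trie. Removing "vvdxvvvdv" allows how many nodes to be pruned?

A node on "vvdxvvvdv"'s path can go only if nothing else ends at it or branches off below it.
The suffix "vvvdv" (5 nodes) is used only by "vvdxvvvdv"; the node for "vvdx" still has the child "x", so pruning stops there.
Nodes removed: 5

5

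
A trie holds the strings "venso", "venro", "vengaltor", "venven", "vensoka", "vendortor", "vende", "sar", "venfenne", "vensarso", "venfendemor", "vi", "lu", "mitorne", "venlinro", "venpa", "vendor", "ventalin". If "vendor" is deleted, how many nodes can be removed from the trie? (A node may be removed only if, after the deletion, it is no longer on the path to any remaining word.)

0

A node on "vendor"'s path can go only if nothing else ends at it or branches off below it.
Every node on "vendor" is still needed (e.g. by "vendortor"), so nothing is freed.
Nodes removed: 0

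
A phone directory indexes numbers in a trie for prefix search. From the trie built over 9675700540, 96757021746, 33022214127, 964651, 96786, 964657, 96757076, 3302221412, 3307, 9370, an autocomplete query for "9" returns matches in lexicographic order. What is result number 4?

9675700540

DFS of the "9" subtree visits, in order: "9370", "964651", "964657", "9675700540", "96757021746", "96757076", "96786"
Position 4: 9675700540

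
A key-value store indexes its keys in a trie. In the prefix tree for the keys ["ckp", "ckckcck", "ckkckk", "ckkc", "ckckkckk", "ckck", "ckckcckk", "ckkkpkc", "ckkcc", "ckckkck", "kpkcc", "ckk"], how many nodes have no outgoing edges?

Leaves are exactly the stored words that no other stored word extends.
Those words: "ckckcckk", "ckckkckk", "ckkcc", "ckkckk", "ckkkpkc", "ckp", "kpkcc"
Leaf count: 7

7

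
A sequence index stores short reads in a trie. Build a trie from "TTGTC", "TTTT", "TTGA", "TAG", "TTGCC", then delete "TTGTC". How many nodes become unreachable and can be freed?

Walk "TTGTC" from the leaf back toward the root, removing each node that no remaining word uses.
The suffix "TC" (2 nodes) is used only by "TTGTC"; the node for "TTG" still has the child "A", so pruning stops there.
Nodes removed: 2

2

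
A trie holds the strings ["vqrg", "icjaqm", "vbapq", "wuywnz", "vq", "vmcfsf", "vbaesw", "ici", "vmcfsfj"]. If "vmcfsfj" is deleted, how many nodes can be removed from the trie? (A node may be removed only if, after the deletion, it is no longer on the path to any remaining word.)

1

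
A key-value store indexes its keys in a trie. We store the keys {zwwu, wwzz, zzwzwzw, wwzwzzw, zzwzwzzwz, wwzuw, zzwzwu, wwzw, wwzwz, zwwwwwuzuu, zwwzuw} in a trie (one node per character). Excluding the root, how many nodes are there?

34

Insert word by word; a character creates a node only if that edge doesn't already exist:
  "zwwu" → 4 new (z, w, w, u)
  "wwzz" → 4 new (w, w, z, z)
  "zzwzwzw" → prefix "z" already present; 6 new (z, w, z, w, z, w)
  "wwzwzzw" → prefix "wwz" already present; 4 new (w, z, z, w)
  "zzwzwzzwz" → prefix "zzwzwz" already present; 3 new (z, w, z)
  "wwzuw" → prefix "wwz" already present; 2 new (u, w)
  "zzwzwu" → prefix "zzwzw" already present; 1 new (u)
  "wwzw" → prefix "wwzw" already present; 0 new (none)
  "wwzwz" → prefix "wwzwz" already present; 0 new (none)
  "zwwwwwuzuu" → prefix "zww" already present; 7 new (w, w, w, u, z, u, u)
  "zwwzuw" → prefix "zww" already present; 3 new (z, u, w)
Total nodes = 4 + 4 + 6 + 4 + 3 + 2 + 1 + 0 + 0 + 7 + 3 = 34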